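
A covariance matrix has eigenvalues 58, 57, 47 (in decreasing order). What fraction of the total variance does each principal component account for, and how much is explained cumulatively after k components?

Step 1 — total variance = trace(Sigma) = Σ λ_i = 58 + 57 + 47 = 162.

Step 2 — fraction explained by component i = λ_i / Σ λ:
  PC1: 58/162 = 0.358
  PC2: 57/162 = 0.3519
  PC3: 47/162 = 0.2901

Step 3 — cumulative fraction after k components = (λ_1 + ... + λ_k) / Σ λ:
  k = 1: 58/162 = 0.358
  k = 2: (58 + 57)/162 = 115/162 = 0.7099
  k = 3: (58 + 57 + 47)/162 = 162/162 = 1

Summary (fraction, with percent):

explained: PC1 0.358 (35.8%), PC2 0.3519 (35.19%), PC3 0.2901 (29.01%);  cumulative: 0.358, 0.7099, 1


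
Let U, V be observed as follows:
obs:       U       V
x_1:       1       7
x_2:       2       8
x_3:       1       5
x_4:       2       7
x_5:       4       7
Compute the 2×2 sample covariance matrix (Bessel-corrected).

Step 1 — column means:
  mean(U) = (1 + 2 + 1 + 2 + 4) / 5 = 10/5 = 2
  mean(V) = (7 + 8 + 5 + 7 + 7) / 5 = 34/5 = 6.8

Step 2 — sample covariance S[i,j] = (1/(n-1)) · Σ_k (x_{k,i} - mean_i) · (x_{k,j} - mean_j), with n-1 = 4.
  S[U,U] = ((-1)·(-1) + (0)·(0) + (-1)·(-1) + (0)·(0) + (2)·(2)) / 4 = 6/4 = 1.5
  S[U,V] = ((-1)·(0.2) + (0)·(1.2) + (-1)·(-1.8) + (0)·(0.2) + (2)·(0.2)) / 4 = 2/4 = 0.5
  S[V,V] = ((0.2)·(0.2) + (1.2)·(1.2) + (-1.8)·(-1.8) + (0.2)·(0.2) + (0.2)·(0.2)) / 4 = 4.8/4 = 1.2

S is symmetric (S[j,i] = S[i,j]). Assembling:

S = [[1.5, 0.5],
 [0.5, 1.2]]


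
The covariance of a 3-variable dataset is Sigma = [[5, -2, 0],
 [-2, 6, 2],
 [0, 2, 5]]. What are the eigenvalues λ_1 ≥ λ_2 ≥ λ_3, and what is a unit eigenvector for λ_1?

Step 1 — characteristic polynomial p(λ) = det(λI - Sigma) = λ³ - tr·λ² + c_1·λ - det, where tr = trace, c_1 = sum of the principal 2×2 minors, det = det(Sigma):
  tr = 5 + 6 + 5 = 16,
  c_1 = (5·6 - (-2)²) + (5·5 - (0)²) + (6·5 - (2)²) = 26 + 25 + 26 = 77,
  det = 5·(6·5 - (2)²) - (-2)·((-2)·5 - (2)·(0)) + (0)·((-2)·(2) - 6·(0)) = 5·(26) - (-2)·(-10) + (0)·(-4) = 110.
  So p(λ) = λ³ - 16λ² + 77λ - 110.
Step 2 — look for an integer root (rational root theorem: any rational root is an integer divisor of 110). Testing λ = 5:
  p(5) = 125 - 400 + 385 - 110 = 0  ✓
  Dividing out (λ - 5): p(λ) = (λ - 5)(λ² - 11λ + 22).
Step 3 — remaining eigenvalues from the quadratic λ² - 11λ + 22 = 0:
  Δ = 11² - 4·22 = 121 - 88 = 33,  λ = (11 ± √33)/2 = (11 ± 5.7446)/2 ≈ 8.3723 or 2.6277.
  Sorted: λ_1 = 8.3723,  λ_2 = 5,  λ_3 = 2.6277  (check: sum = 16 = tr ✓).

Step 4 — unit eigenvector for λ_1 ≈ 8.3723: v spans the null space of (Sigma - λ_1 I), whose rows are
  r_1 = (-3.3723, -2, 0),  r_2 = (-2, -2.3723, 2),  r_3 = (0, 2, -3.3723).
  v is orthogonal to every row, so take v ∝ r_1 × r_2 = ((-2)·(2) - (0)·(-2.3723), (0)·(-2) - (-3.3723)·(2), (-3.3723)·(-2.3723) - (-2)·(-2)) ≈ (-4, 6.7446, 4).
  Rescale (multiply by -1 so the first nonzero entry is positive): u = (4, -6.7446, -4).
  ||u|| = √((4)² + (-6.7446)² + (-4)²) = √(77.4891) ≈ 8.8028,  v_1 = u/||u|| ≈ (0.4544, -0.7662, -0.4544) (||v_1|| = 1).

λ_1 = 8.3723,  λ_2 = 5,  λ_3 = 2.6277;  v_1 ≈ (0.4544, -0.7662, -0.4544)


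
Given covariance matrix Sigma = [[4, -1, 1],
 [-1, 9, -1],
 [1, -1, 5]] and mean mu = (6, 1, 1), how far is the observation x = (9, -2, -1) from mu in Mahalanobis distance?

Step 1 — centre the observation: (x - mu) = (3, -3, -2).

Step 2 — invert Sigma (cofactor / det for 3×3, or solve directly):
  Sigma^{-1} = [[0.2683, 0.0244, -0.0488],
 [0.0244, 0.1159, 0.0183],
 [-0.0488, 0.0183, 0.2134]].

Step 3 — form the quadratic (x - mu)^T · Sigma^{-1} · (x - mu):
  Sigma^{-1} · (x - mu) = (0.8293, -0.311, -0.628).
  (x - mu)^T · [Sigma^{-1} · (x - mu)] = (3)·(0.8293) + (-3)·(-0.311) + (-2)·(-0.628) = 4.6768.

Step 4 — take square root: d = √(4.6768) ≈ 2.1626.

d(x, mu) = √(4.6768) ≈ 2.1626


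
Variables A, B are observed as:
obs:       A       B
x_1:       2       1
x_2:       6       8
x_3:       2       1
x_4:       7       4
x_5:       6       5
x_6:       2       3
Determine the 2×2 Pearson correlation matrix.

Step 1 — column means:
  mean(A) = (2 + 6 + 2 + 7 + 6 + 2) / 6 = 25/6 = 4.1667
  mean(B) = (1 + 8 + 1 + 4 + 5 + 3) / 6 = 22/6 = 3.6667

Step 2 — sample variances and covariances s[i,j] = (1/(n-1)) · Σ_k (x_{k,i} - mean_i) · (x_{k,j} - mean_j), with n-1 = 5:
  s[A,A] = ((-2.1667)·(-2.1667) + (1.8333)·(1.8333) + (-2.1667)·(-2.1667) + (2.8333)·(2.8333) + (1.8333)·(1.8333) + (-2.1667)·(-2.1667)) / 5 = 28.8333/5 = 5.7667
  s[A,B] = ((-2.1667)·(-2.6667) + (1.8333)·(4.3333) + (-2.1667)·(-2.6667) + (2.8333)·(0.3333) + (1.8333)·(1.3333) + (-2.1667)·(-0.6667)) / 5 = 24.3333/5 = 4.8667
  s[B,B] = ((-2.6667)·(-2.6667) + (4.3333)·(4.3333) + (-2.6667)·(-2.6667) + (0.3333)·(0.3333) + (1.3333)·(1.3333) + (-0.6667)·(-0.6667)) / 5 = 35.3333/5 = 7.0667
  Sample standard deviations s_i = √(s[i,i]):
  s(A) = √(5.7667) = 2.4014
  s(B) = √(7.0667) = 2.6583

Step 3 — r_{ij} = s_{ij} / (s_i · s_j):
  r[A,A] = 1 (diagonal).
  r[A,B] = 4.8667 / (2.4014 · 2.6583) = 4.8667 / 6.3837 = 0.7624
  r[B,B] = 1 (diagonal).

R is symmetric with unit diagonal. Assembling:

R = [[1, 0.7624],
 [0.7624, 1]]


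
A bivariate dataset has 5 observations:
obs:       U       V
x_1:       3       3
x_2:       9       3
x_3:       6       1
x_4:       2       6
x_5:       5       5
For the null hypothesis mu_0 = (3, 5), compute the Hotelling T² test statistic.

Step 1 — sample mean vector:
  mean(U) = (3 + 9 + 6 + 2 + 5) / 5 = 25/5 = 5
  mean(V) = (3 + 3 + 1 + 6 + 5) / 5 = 18/5 = 3.6
  x̄ = (5, 3.6),  deviation x̄ - mu_0 = (5, 3.6) - (3, 5) = (2, -1.4).

Step 2 — sample covariance matrix, S[i,j] = (1/(n-1)) · Σ_k (x_{k,i} - mean_i) · (x_{k,j} - mean_j), divisor n-1 = 4:
  S[U,U] = ((-2)·(-2) + (4)·(4) + (1)·(1) + (-3)·(-3) + (0)·(0)) / 4 = 30/4 = 7.5
  S[U,V] = ((-2)·(-0.6) + (4)·(-0.6) + (1)·(-2.6) + (-3)·(2.4) + (0)·(1.4)) / 4 = -11/4 = -2.75
  S[V,V] = ((-0.6)·(-0.6) + (-0.6)·(-0.6) + (-2.6)·(-2.6) + (2.4)·(2.4) + (1.4)·(1.4)) / 4 = 15.2/4 = 3.8
  S = [[7.5, -2.75],
 [-2.75, 3.8]].

Step 3 — invert S. det(S) = 7.5·3.8 - (-2.75)² = 20.9375.
  S^{-1} = (1/det) · [[d, -b], [-b, a]] = [[0.1815, 0.1313],
 [0.1313, 0.3582]].

Step 4 — quadratic form (x̄ - mu_0)^T · S^{-1} · (x̄ - mu_0):
  S^{-1} · (x̄ - mu_0) = (0.1791, -0.2388),
  (x̄ - mu_0)^T · [...] = (2)·(0.1791) + (-1.4)·(-0.2388) = 0.6925.

Step 5 — scale by n: T² = 5 · 0.6925 = 3.4627.

T² ≈ 3.4627


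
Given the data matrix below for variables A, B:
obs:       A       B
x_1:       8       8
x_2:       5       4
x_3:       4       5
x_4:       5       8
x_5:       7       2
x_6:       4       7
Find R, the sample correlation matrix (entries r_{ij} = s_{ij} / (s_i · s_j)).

Step 1 — column means:
  mean(A) = (8 + 5 + 4 + 5 + 7 + 4) / 6 = 33/6 = 5.5
  mean(B) = (8 + 4 + 5 + 8 + 2 + 7) / 6 = 34/6 = 5.6667

Step 2 — sample variances and covariances s[i,j] = (1/(n-1)) · Σ_k (x_{k,i} - mean_i) · (x_{k,j} - mean_j), with n-1 = 5:
  s[A,A] = ((2.5)·(2.5) + (-0.5)·(-0.5) + (-1.5)·(-1.5) + (-0.5)·(-0.5) + (1.5)·(1.5) + (-1.5)·(-1.5)) / 5 = 13.5/5 = 2.7
  s[A,B] = ((2.5)·(2.3333) + (-0.5)·(-1.6667) + (-1.5)·(-0.6667) + (-0.5)·(2.3333) + (1.5)·(-3.6667) + (-1.5)·(1.3333)) / 5 = -1/5 = -0.2
  s[B,B] = ((2.3333)·(2.3333) + (-1.6667)·(-1.6667) + (-0.6667)·(-0.6667) + (2.3333)·(2.3333) + (-3.6667)·(-3.6667) + (1.3333)·(1.3333)) / 5 = 29.3333/5 = 5.8667
  Sample standard deviations s_i = √(s[i,i]):
  s(A) = √(2.7) = 1.6432
  s(B) = √(5.8667) = 2.4221

Step 3 — r_{ij} = s_{ij} / (s_i · s_j):
  r[A,A] = 1 (diagonal).
  r[A,B] = -0.2 / (1.6432 · 2.4221) = -0.2 / 3.9799 = -0.0503
  r[B,B] = 1 (diagonal).

R is symmetric with unit diagonal. Assembling:

R = [[1, -0.0503],
 [-0.0503, 1]]


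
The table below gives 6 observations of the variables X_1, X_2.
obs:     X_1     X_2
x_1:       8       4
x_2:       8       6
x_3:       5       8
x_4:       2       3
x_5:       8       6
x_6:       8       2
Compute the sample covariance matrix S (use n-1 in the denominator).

Step 1 — column means:
  mean(X_1) = (8 + 8 + 5 + 2 + 8 + 8) / 6 = 39/6 = 6.5
  mean(X_2) = (4 + 6 + 8 + 3 + 6 + 2) / 6 = 29/6 = 4.8333

Step 2 — sample covariance S[i,j] = (1/(n-1)) · Σ_k (x_{k,i} - mean_i) · (x_{k,j} - mean_j), with n-1 = 5.
  S[X_1,X_1] = ((1.5)·(1.5) + (1.5)·(1.5) + (-1.5)·(-1.5) + (-4.5)·(-4.5) + (1.5)·(1.5) + (1.5)·(1.5)) / 5 = 31.5/5 = 6.3
  S[X_1,X_2] = ((1.5)·(-0.8333) + (1.5)·(1.1667) + (-1.5)·(3.1667) + (-4.5)·(-1.8333) + (1.5)·(1.1667) + (1.5)·(-2.8333)) / 5 = 1.5/5 = 0.3
  S[X_2,X_2] = ((-0.8333)·(-0.8333) + (1.1667)·(1.1667) + (3.1667)·(3.1667) + (-1.8333)·(-1.8333) + (1.1667)·(1.1667) + (-2.8333)·(-2.8333)) / 5 = 24.8333/5 = 4.9667

S is symmetric (S[j,i] = S[i,j]). Assembling:

S = [[6.3, 0.3],
 [0.3, 4.9667]]


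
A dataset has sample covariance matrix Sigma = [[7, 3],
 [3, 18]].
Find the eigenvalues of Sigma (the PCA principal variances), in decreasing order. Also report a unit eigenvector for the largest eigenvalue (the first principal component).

Step 1 — characteristic polynomial of 2×2 Sigma:
  det(Sigma - λI) = λ² - trace · λ + det = 0.
  trace = 7 + 18 = 25, det = 7·18 - (3)² = 117.
Step 2 — discriminant:
  Δ = trace² - 4·det = 625 - 468 = 157.
Step 3 — eigenvalues:
  λ = (trace ± √Δ)/2 = (25 ± 12.53)/2,
  λ_1 = 18.765,  λ_2 = 6.235.

Step 4 — unit eigenvector for λ_1: solve (Sigma - λ_1 I)v = 0. First row:
  (7 - 18.765)·v_x + (3)·v_y = 0, i.e. (-11.765)·v_x + (3)·v_y = 0,
  so v ∝ (b, λ_1 - a) = (3, 11.765) = u.
  ||u|| = √((3)² + (11.765)²) = √(147.4148) ≈ 12.1414,
  v_1 = u/||u|| ≈ (0.2471, 0.969) (||v_1|| = 1).

λ_1 = 18.765,  λ_2 = 6.235;  v_1 ≈ (0.2471, 0.969)


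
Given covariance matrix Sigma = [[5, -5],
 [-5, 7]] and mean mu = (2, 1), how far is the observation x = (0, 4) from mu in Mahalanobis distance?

Step 1 — centre the observation: (x - mu) = (-2, 3).

Step 2 — invert Sigma. det(Sigma) = 5·7 - (-5)² = 10.
  Sigma^{-1} = (1/det) · [[d, -b], [-b, a]] = [[0.7, 0.5],
 [0.5, 0.5]].

Step 3 — form the quadratic (x - mu)^T · Sigma^{-1} · (x - mu):
  Sigma^{-1} · (x - mu) = (0.1, 0.5).
  (x - mu)^T · [Sigma^{-1} · (x - mu)] = (-2)·(0.1) + (3)·(0.5) = 1.3.

Step 4 — take square root: d = √(1.3) ≈ 1.1402.

d(x, mu) = √(1.3) ≈ 1.1402


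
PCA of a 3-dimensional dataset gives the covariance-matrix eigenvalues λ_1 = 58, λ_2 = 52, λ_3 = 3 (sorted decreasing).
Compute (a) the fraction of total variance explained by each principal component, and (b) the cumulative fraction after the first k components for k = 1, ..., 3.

Step 1 — total variance = trace(Sigma) = Σ λ_i = 58 + 52 + 3 = 113.

Step 2 — fraction explained by component i = λ_i / Σ λ:
  PC1: 58/113 = 0.5133
  PC2: 52/113 = 0.4602
  PC3: 3/113 = 0.0265

Step 3 — cumulative fraction after k components = (λ_1 + ... + λ_k) / Σ λ:
  k = 1: 58/113 = 0.5133
  k = 2: (58 + 52)/113 = 110/113 = 0.9735
  k = 3: (58 + 52 + 3)/113 = 113/113 = 1

Summary (fraction, with percent):

explained: PC1 0.5133 (51.33%), PC2 0.4602 (46.02%), PC3 0.0265 (2.65%);  cumulative: 0.5133, 0.9735, 1


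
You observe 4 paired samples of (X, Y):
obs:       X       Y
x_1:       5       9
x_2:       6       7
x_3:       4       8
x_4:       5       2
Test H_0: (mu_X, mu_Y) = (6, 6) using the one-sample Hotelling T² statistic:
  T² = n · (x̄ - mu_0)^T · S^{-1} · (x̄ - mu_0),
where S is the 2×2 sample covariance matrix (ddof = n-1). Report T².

Step 1 — sample mean vector:
  mean(X) = (5 + 6 + 4 + 5) / 4 = 20/4 = 5
  mean(Y) = (9 + 7 + 8 + 2) / 4 = 26/4 = 6.5
  x̄ = (5, 6.5),  deviation x̄ - mu_0 = (5, 6.5) - (6, 6) = (-1, 0.5).

Step 2 — sample covariance matrix, S[i,j] = (1/(n-1)) · Σ_k (x_{k,i} - mean_i) · (x_{k,j} - mean_j), divisor n-1 = 3:
  S[X,X] = ((0)·(0) + (1)·(1) + (-1)·(-1) + (0)·(0)) / 3 = 2/3 = 0.6667
  S[X,Y] = ((0)·(2.5) + (1)·(0.5) + (-1)·(1.5) + (0)·(-4.5)) / 3 = -1/3 = -0.3333
  S[Y,Y] = ((2.5)·(2.5) + (0.5)·(0.5) + (1.5)·(1.5) + (-4.5)·(-4.5)) / 3 = 29/3 = 9.6667
  S = [[0.6667, -0.3333],
 [-0.3333, 9.6667]].

Step 3 — invert S. det(S) = 0.6667·9.6667 - (-0.3333)² = 6.3333.
  S^{-1} = (1/det) · [[d, -b], [-b, a]] = [[1.5263, 0.0526],
 [0.0526, 0.1053]].

Step 4 — quadratic form (x̄ - mu_0)^T · S^{-1} · (x̄ - mu_0):
  S^{-1} · (x̄ - mu_0) = (-1.5, 0),
  (x̄ - mu_0)^T · [...] = (-1)·(-1.5) + (0.5)·(0) = 1.5.

Step 5 — scale by n: T² = 4 · 1.5 = 6.

T² ≈ 6


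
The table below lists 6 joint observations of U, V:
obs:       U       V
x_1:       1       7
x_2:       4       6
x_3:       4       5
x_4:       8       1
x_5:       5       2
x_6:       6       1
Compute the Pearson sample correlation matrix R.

Step 1 — column means:
  mean(U) = (1 + 4 + 4 + 8 + 5 + 6) / 6 = 28/6 = 4.6667
  mean(V) = (7 + 6 + 5 + 1 + 2 + 1) / 6 = 22/6 = 3.6667

Step 2 — sample variances and covariances s[i,j] = (1/(n-1)) · Σ_k (x_{k,i} - mean_i) · (x_{k,j} - mean_j), with n-1 = 5:
  s[U,U] = ((-3.6667)·(-3.6667) + (-0.6667)·(-0.6667) + (-0.6667)·(-0.6667) + (3.3333)·(3.3333) + (0.3333)·(0.3333) + (1.3333)·(1.3333)) / 5 = 27.3333/5 = 5.4667
  s[U,V] = ((-3.6667)·(3.3333) + (-0.6667)·(2.3333) + (-0.6667)·(1.3333) + (3.3333)·(-2.6667) + (0.3333)·(-1.6667) + (1.3333)·(-2.6667)) / 5 = -27.6667/5 = -5.5333
  s[V,V] = ((3.3333)·(3.3333) + (2.3333)·(2.3333) + (1.3333)·(1.3333) + (-2.6667)·(-2.6667) + (-1.6667)·(-1.6667) + (-2.6667)·(-2.6667)) / 5 = 35.3333/5 = 7.0667
  Sample standard deviations s_i = √(s[i,i]):
  s(U) = √(5.4667) = 2.3381
  s(V) = √(7.0667) = 2.6583

Step 3 — r_{ij} = s_{ij} / (s_i · s_j):
  r[U,U] = 1 (diagonal).
  r[U,V] = -5.5333 / (2.3381 · 2.6583) = -5.5333 / 6.2154 = -0.8903
  r[V,V] = 1 (diagonal).

R is symmetric with unit diagonal. Assembling:

R = [[1, -0.8903],
 [-0.8903, 1]]


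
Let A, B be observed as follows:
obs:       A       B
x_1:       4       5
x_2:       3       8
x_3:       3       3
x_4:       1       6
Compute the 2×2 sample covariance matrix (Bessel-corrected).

Step 1 — column means:
  mean(A) = (4 + 3 + 3 + 1) / 4 = 11/4 = 2.75
  mean(B) = (5 + 8 + 3 + 6) / 4 = 22/4 = 5.5

Step 2 — sample covariance S[i,j] = (1/(n-1)) · Σ_k (x_{k,i} - mean_i) · (x_{k,j} - mean_j), with n-1 = 3.
  S[A,A] = ((1.25)·(1.25) + (0.25)·(0.25) + (0.25)·(0.25) + (-1.75)·(-1.75)) / 3 = 4.75/3 = 1.5833
  S[A,B] = ((1.25)·(-0.5) + (0.25)·(2.5) + (0.25)·(-2.5) + (-1.75)·(0.5)) / 3 = -1.5/3 = -0.5
  S[B,B] = ((-0.5)·(-0.5) + (2.5)·(2.5) + (-2.5)·(-2.5) + (0.5)·(0.5)) / 3 = 13/3 = 4.3333

S is symmetric (S[j,i] = S[i,j]). Assembling:

S = [[1.5833, -0.5],
 [-0.5, 4.3333]]


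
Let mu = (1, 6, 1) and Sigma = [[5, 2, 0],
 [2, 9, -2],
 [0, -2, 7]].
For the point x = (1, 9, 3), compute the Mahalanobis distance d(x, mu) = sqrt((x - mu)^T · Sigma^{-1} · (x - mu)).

Step 1 — centre the observation: (x - mu) = (0, 3, 2).

Step 2 — invert Sigma (cofactor / det for 3×3, or solve directly):
  Sigma^{-1} = [[0.221, -0.0524, -0.015],
 [-0.0524, 0.1311, 0.0375],
 [-0.015, 0.0375, 0.1536]].

Step 3 — form the quadratic (x - mu)^T · Sigma^{-1} · (x - mu):
  Sigma^{-1} · (x - mu) = (-0.1873, 0.4682, 0.4195).
  (x - mu)^T · [Sigma^{-1} · (x - mu)] = (0)·(-0.1873) + (3)·(0.4682) + (2)·(0.4195) = 2.2434.

Step 4 — take square root: d = √(2.2434) ≈ 1.4978.

d(x, mu) = √(2.2434) ≈ 1.4978


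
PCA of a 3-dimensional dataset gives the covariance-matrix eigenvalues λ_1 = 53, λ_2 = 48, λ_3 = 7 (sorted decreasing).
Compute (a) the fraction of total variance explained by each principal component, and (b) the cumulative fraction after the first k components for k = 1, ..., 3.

Step 1 — total variance = trace(Sigma) = Σ λ_i = 53 + 48 + 7 = 108.

Step 2 — fraction explained by component i = λ_i / Σ λ:
  PC1: 53/108 = 0.4907
  PC2: 48/108 = 0.4444
  PC3: 7/108 = 0.0648

Step 3 — cumulative fraction after k components = (λ_1 + ... + λ_k) / Σ λ:
  k = 1: 53/108 = 0.4907
  k = 2: (53 + 48)/108 = 101/108 = 0.9352
  k = 3: (53 + 48 + 7)/108 = 108/108 = 1

Summary (fraction, with percent):

explained: PC1 0.4907 (49.07%), PC2 0.4444 (44.44%), PC3 0.0648 (6.48%);  cumulative: 0.4907, 0.9352, 1


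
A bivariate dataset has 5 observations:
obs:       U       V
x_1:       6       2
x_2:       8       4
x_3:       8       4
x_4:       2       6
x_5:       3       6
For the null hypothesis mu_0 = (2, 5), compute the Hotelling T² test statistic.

Step 1 — sample mean vector:
  mean(U) = (6 + 8 + 8 + 2 + 3) / 5 = 27/5 = 5.4
  mean(V) = (2 + 4 + 4 + 6 + 6) / 5 = 22/5 = 4.4
  x̄ = (5.4, 4.4),  deviation x̄ - mu_0 = (5.4, 4.4) - (2, 5) = (3.4, -0.6).

Step 2 — sample covariance matrix, S[i,j] = (1/(n-1)) · Σ_k (x_{k,i} - mean_i) · (x_{k,j} - mean_j), divisor n-1 = 4:
  S[U,U] = ((0.6)·(0.6) + (2.6)·(2.6) + (2.6)·(2.6) + (-3.4)·(-3.4) + (-2.4)·(-2.4)) / 4 = 31.2/4 = 7.8
  S[U,V] = ((0.6)·(-2.4) + (2.6)·(-0.4) + (2.6)·(-0.4) + (-3.4)·(1.6) + (-2.4)·(1.6)) / 4 = -12.8/4 = -3.2
  S[V,V] = ((-2.4)·(-2.4) + (-0.4)·(-0.4) + (-0.4)·(-0.4) + (1.6)·(1.6) + (1.6)·(1.6)) / 4 = 11.2/4 = 2.8
  S = [[7.8, -3.2],
 [-3.2, 2.8]].

Step 3 — invert S. det(S) = 7.8·2.8 - (-3.2)² = 11.6.
  S^{-1} = (1/det) · [[d, -b], [-b, a]] = [[0.2414, 0.2759],
 [0.2759, 0.6724]].

Step 4 — quadratic form (x̄ - mu_0)^T · S^{-1} · (x̄ - mu_0):
  S^{-1} · (x̄ - mu_0) = (0.6552, 0.5345),
  (x̄ - mu_0)^T · [...] = (3.4)·(0.6552) + (-0.6)·(0.5345) = 1.9069.

Step 5 — scale by n: T² = 5 · 1.9069 = 9.5345.

T² ≈ 9.5345


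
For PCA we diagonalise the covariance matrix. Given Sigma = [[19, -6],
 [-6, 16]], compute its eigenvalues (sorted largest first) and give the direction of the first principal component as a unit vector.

Step 1 — characteristic polynomial of 2×2 Sigma:
  det(Sigma - λI) = λ² - trace · λ + det = 0.
  trace = 19 + 16 = 35, det = 19·16 - (-6)² = 268.
Step 2 — discriminant:
  Δ = trace² - 4·det = 1225 - 1072 = 153.
Step 3 — eigenvalues:
  λ = (trace ± √Δ)/2 = (35 ± 12.3693)/2,
  λ_1 = 23.6847,  λ_2 = 11.3153.

Step 4 — unit eigenvector for λ_1: solve (Sigma - λ_1 I)v = 0. First row:
  (19 - 23.6847)·v_x + (-6)·v_y = 0, i.e. (-4.6847)·v_x + (-6)·v_y = 0,
  so v ∝ (b, λ_1 - a) = (-6, 4.6847); multiply by -1 so the first entry is positive: u = (6, -4.6847).
  ||u|| = √((6)² + (-4.6847)²) = √(57.946) ≈ 7.6122,
  v_1 = u/||u|| ≈ (0.7882, -0.6154) (||v_1|| = 1).

λ_1 = 23.6847,  λ_2 = 11.3153;  v_1 ≈ (0.7882, -0.6154)


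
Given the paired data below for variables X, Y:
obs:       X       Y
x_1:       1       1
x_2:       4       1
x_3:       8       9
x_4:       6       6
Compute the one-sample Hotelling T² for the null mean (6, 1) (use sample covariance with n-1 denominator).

Step 1 — sample mean vector:
  mean(X) = (1 + 4 + 8 + 6) / 4 = 19/4 = 4.75
  mean(Y) = (1 + 1 + 9 + 6) / 4 = 17/4 = 4.25
  x̄ = (4.75, 4.25),  deviation x̄ - mu_0 = (4.75, 4.25) - (6, 1) = (-1.25, 3.25).

Step 2 — sample covariance matrix, S[i,j] = (1/(n-1)) · Σ_k (x_{k,i} - mean_i) · (x_{k,j} - mean_j), divisor n-1 = 3:
  S[X,X] = ((-3.75)·(-3.75) + (-0.75)·(-0.75) + (3.25)·(3.25) + (1.25)·(1.25)) / 3 = 26.75/3 = 8.9167
  S[X,Y] = ((-3.75)·(-3.25) + (-0.75)·(-3.25) + (3.25)·(4.75) + (1.25)·(1.75)) / 3 = 32.25/3 = 10.75
  S[Y,Y] = ((-3.25)·(-3.25) + (-3.25)·(-3.25) + (4.75)·(4.75) + (1.75)·(1.75)) / 3 = 46.75/3 = 15.5833
  S = [[8.9167, 10.75],
 [10.75, 15.5833]].

Step 3 — invert S. det(S) = 8.9167·15.5833 - (10.75)² = 23.3889.
  S^{-1} = (1/det) · [[d, -b], [-b, a]] = [[0.6663, -0.4596],
 [-0.4596, 0.3812]].

Step 4 — quadratic form (x̄ - mu_0)^T · S^{-1} · (x̄ - mu_0):
  S^{-1} · (x̄ - mu_0) = (-2.3266, 1.8135),
  (x̄ - mu_0)^T · [...] = (-1.25)·(-2.3266) + (3.25)·(1.8135) = 8.8023.

Step 5 — scale by n: T² = 4 · 8.8023 = 35.209.

T² ≈ 35.209


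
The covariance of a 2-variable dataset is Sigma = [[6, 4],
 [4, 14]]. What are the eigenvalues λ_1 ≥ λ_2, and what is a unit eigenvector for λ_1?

Step 1 — characteristic polynomial of 2×2 Sigma:
  det(Sigma - λI) = λ² - trace · λ + det = 0.
  trace = 6 + 14 = 20, det = 6·14 - (4)² = 68.
Step 2 — discriminant:
  Δ = trace² - 4·det = 400 - 272 = 128.
Step 3 — eigenvalues:
  λ = (trace ± √Δ)/2 = (20 ± 11.3137)/2,
  λ_1 = 15.6569,  λ_2 = 4.3431.

Step 4 — unit eigenvector for λ_1: solve (Sigma - λ_1 I)v = 0. First row:
  (6 - 15.6569)·v_x + (4)·v_y = 0, i.e. (-9.6569)·v_x + (4)·v_y = 0,
  so v ∝ (b, λ_1 - a) = (4, 9.6569) = u.
  ||u|| = √((4)² + (9.6569)²) = √(109.2548) ≈ 10.4525,
  v_1 = u/||u|| ≈ (0.3827, 0.9239) (||v_1|| = 1).

λ_1 = 15.6569,  λ_2 = 4.3431;  v_1 ≈ (0.3827, 0.9239)


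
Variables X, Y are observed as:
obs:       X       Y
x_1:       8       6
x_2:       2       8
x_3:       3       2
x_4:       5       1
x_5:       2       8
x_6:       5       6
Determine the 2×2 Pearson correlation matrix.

Step 1 — column means:
  mean(X) = (8 + 2 + 3 + 5 + 2 + 5) / 6 = 25/6 = 4.1667
  mean(Y) = (6 + 8 + 2 + 1 + 8 + 6) / 6 = 31/6 = 5.1667

Step 2 — sample variances and covariances s[i,j] = (1/(n-1)) · Σ_k (x_{k,i} - mean_i) · (x_{k,j} - mean_j), with n-1 = 5:
  s[X,X] = ((3.8333)·(3.8333) + (-2.1667)·(-2.1667) + (-1.1667)·(-1.1667) + (0.8333)·(0.8333) + (-2.1667)·(-2.1667) + (0.8333)·(0.8333)) / 5 = 26.8333/5 = 5.3667
  s[X,Y] = ((3.8333)·(0.8333) + (-2.1667)·(2.8333) + (-1.1667)·(-3.1667) + (0.8333)·(-4.1667) + (-2.1667)·(2.8333) + (0.8333)·(0.8333)) / 5 = -8.1667/5 = -1.6333
  s[Y,Y] = ((0.8333)·(0.8333) + (2.8333)·(2.8333) + (-3.1667)·(-3.1667) + (-4.1667)·(-4.1667) + (2.8333)·(2.8333) + (0.8333)·(0.8333)) / 5 = 44.8333/5 = 8.9667
  Sample standard deviations s_i = √(s[i,i]):
  s(X) = √(5.3667) = 2.3166
  s(Y) = √(8.9667) = 2.9944

Step 3 — r_{ij} = s_{ij} / (s_i · s_j):
  r[X,X] = 1 (diagonal).
  r[X,Y] = -1.6333 / (2.3166 · 2.9944) = -1.6333 / 6.9369 = -0.2355
  r[Y,Y] = 1 (diagonal).

R is symmetric with unit diagonal. Assembling:

R = [[1, -0.2355],
 [-0.2355, 1]]


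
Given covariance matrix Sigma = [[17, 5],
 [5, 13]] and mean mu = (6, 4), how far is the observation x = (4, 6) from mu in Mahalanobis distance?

Step 1 — centre the observation: (x - mu) = (-2, 2).

Step 2 — invert Sigma. det(Sigma) = 17·13 - (5)² = 196.
  Sigma^{-1} = (1/det) · [[d, -b], [-b, a]] = [[0.0663, -0.0255],
 [-0.0255, 0.0867]].

Step 3 — form the quadratic (x - mu)^T · Sigma^{-1} · (x - mu):
  Sigma^{-1} · (x - mu) = (-0.1837, 0.2245).
  (x - mu)^T · [Sigma^{-1} · (x - mu)] = (-2)·(-0.1837) + (2)·(0.2245) = 0.8163.

Step 4 — take square root: d = √(0.8163) ≈ 0.9035.

d(x, mu) = √(0.8163) ≈ 0.9035


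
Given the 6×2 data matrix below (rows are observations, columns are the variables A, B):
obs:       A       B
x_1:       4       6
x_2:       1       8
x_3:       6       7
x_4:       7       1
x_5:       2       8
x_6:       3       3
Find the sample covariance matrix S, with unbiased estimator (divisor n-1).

Step 1 — column means:
  mean(A) = (4 + 1 + 6 + 7 + 2 + 3) / 6 = 23/6 = 3.8333
  mean(B) = (6 + 8 + 7 + 1 + 8 + 3) / 6 = 33/6 = 5.5

Step 2 — sample covariance S[i,j] = (1/(n-1)) · Σ_k (x_{k,i} - mean_i) · (x_{k,j} - mean_j), with n-1 = 5.
  S[A,A] = ((0.1667)·(0.1667) + (-2.8333)·(-2.8333) + (2.1667)·(2.1667) + (3.1667)·(3.1667) + (-1.8333)·(-1.8333) + (-0.8333)·(-0.8333)) / 5 = 26.8333/5 = 5.3667
  S[A,B] = ((0.1667)·(0.5) + (-2.8333)·(2.5) + (2.1667)·(1.5) + (3.1667)·(-4.5) + (-1.8333)·(2.5) + (-0.8333)·(-2.5)) / 5 = -20.5/5 = -4.1
  S[B,B] = ((0.5)·(0.5) + (2.5)·(2.5) + (1.5)·(1.5) + (-4.5)·(-4.5) + (2.5)·(2.5) + (-2.5)·(-2.5)) / 5 = 41.5/5 = 8.3

S is symmetric (S[j,i] = S[i,j]). Assembling:

S = [[5.3667, -4.1],
 [-4.1, 8.3]]


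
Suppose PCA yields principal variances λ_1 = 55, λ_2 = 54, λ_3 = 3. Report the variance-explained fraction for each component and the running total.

Step 1 — total variance = trace(Sigma) = Σ λ_i = 55 + 54 + 3 = 112.

Step 2 — fraction explained by component i = λ_i / Σ λ:
  PC1: 55/112 = 0.4911
  PC2: 54/112 = 0.4821
  PC3: 3/112 = 0.0268

Step 3 — cumulative fraction after k components = (λ_1 + ... + λ_k) / Σ λ:
  k = 1: 55/112 = 0.4911
  k = 2: (55 + 54)/112 = 109/112 = 0.9732
  k = 3: (55 + 54 + 3)/112 = 112/112 = 1

Summary (fraction, with percent):

explained: PC1 0.4911 (49.11%), PC2 0.4821 (48.21%), PC3 0.0268 (2.68%);  cumulative: 0.4911, 0.9732, 1


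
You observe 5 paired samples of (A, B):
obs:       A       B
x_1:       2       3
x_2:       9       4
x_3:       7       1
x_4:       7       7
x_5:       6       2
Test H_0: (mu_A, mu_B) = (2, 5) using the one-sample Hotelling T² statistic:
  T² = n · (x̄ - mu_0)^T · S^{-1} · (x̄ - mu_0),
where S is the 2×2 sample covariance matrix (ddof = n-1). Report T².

Step 1 — sample mean vector:
  mean(A) = (2 + 9 + 7 + 7 + 6) / 5 = 31/5 = 6.2
  mean(B) = (3 + 4 + 1 + 7 + 2) / 5 = 17/5 = 3.4
  x̄ = (6.2, 3.4),  deviation x̄ - mu_0 = (6.2, 3.4) - (2, 5) = (4.2, -1.6).

Step 2 — sample covariance matrix, S[i,j] = (1/(n-1)) · Σ_k (x_{k,i} - mean_i) · (x_{k,j} - mean_j), divisor n-1 = 4:
  S[A,A] = ((-4.2)·(-4.2) + (2.8)·(2.8) + (0.8)·(0.8) + (0.8)·(0.8) + (-0.2)·(-0.2)) / 4 = 26.8/4 = 6.7
  S[A,B] = ((-4.2)·(-0.4) + (2.8)·(0.6) + (0.8)·(-2.4) + (0.8)·(3.6) + (-0.2)·(-1.4)) / 4 = 4.6/4 = 1.15
  S[B,B] = ((-0.4)·(-0.4) + (0.6)·(0.6) + (-2.4)·(-2.4) + (3.6)·(3.6) + (-1.4)·(-1.4)) / 4 = 21.2/4 = 5.3
  S = [[6.7, 1.15],
 [1.15, 5.3]].

Step 3 — invert S. det(S) = 6.7·5.3 - (1.15)² = 34.1875.
  S^{-1} = (1/det) · [[d, -b], [-b, a]] = [[0.155, -0.0336],
 [-0.0336, 0.196]].

Step 4 — quadratic form (x̄ - mu_0)^T · S^{-1} · (x̄ - mu_0):
  S^{-1} · (x̄ - mu_0) = (0.7049, -0.4548),
  (x̄ - mu_0)^T · [...] = (4.2)·(0.7049) + (-1.6)·(-0.4548) = 3.6885.

Step 5 — scale by n: T² = 5 · 3.6885 = 18.4424.

T² ≈ 18.4424


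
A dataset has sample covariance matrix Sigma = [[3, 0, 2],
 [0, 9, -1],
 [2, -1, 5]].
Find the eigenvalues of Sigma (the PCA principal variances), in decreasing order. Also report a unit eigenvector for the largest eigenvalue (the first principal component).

Step 1 — characteristic polynomial p(λ) = det(λI - Sigma) = λ³ - tr·λ² + c_1·λ - det, where tr = trace, c_1 = sum of the principal 2×2 minors, det = det(Sigma):
  tr = 3 + 9 + 5 = 17,
  c_1 = (3·9 - (0)²) + (3·5 - (2)²) + (9·5 - (-1)²) = 27 + 11 + 44 = 82,
  det = 3·(9·5 - (-1)²) - (0)·((0)·5 - (-1)·(2)) + (2)·((0)·(-1) - 9·(2)) = 3·(44) - (0)·(2) + (2)·(-18) = 96.
  So p(λ) = λ³ - 17λ² + 82λ - 96.
Step 2 — look for an integer root (rational root theorem: any rational root is an integer divisor of 96). Testing λ = 6:
  p(6) = 216 - 612 + 492 - 96 = 0  ✓
  Dividing out (λ - 6): p(λ) = (λ - 6)(λ² - 11λ + 16).
Step 3 — remaining eigenvalues from the quadratic λ² - 11λ + 16 = 0:
  Δ = 11² - 4·16 = 121 - 64 = 57,  λ = (11 ± √57)/2 = (11 ± 7.5498)/2 ≈ 9.2749 or 1.7251.
  Sorted: λ_1 = 9.2749,  λ_2 = 6,  λ_3 = 1.7251  (check: sum = 17 = tr ✓).

Step 4 — unit eigenvector for λ_1 ≈ 9.2749: v spans the null space of (Sigma - λ_1 I), whose rows are
  r_1 = (-6.2749, 0, 2),  r_2 = (0, -0.2749, -1),  r_3 = (2, -1, -4.2749).
  v is orthogonal to every row, so take v ∝ r_1 × r_2 = ((0)·(-1) - (2)·(-0.2749), (2)·(0) - (-6.2749)·(-1), (-6.2749)·(-0.2749) - (0)·(0)) ≈ (0.5498, -6.2749, 1.7251).
  Let u = (0.5498, -6.2749, 1.7251).
  ||u|| = √((0.5498)² + (-6.2749)² + (1.7251)²) = √(42.6528) ≈ 6.5309,  v_1 = u/||u|| ≈ (0.0842, -0.9608, 0.2641) (||v_1|| = 1).

λ_1 = 9.2749,  λ_2 = 6,  λ_3 = 1.7251;  v_1 ≈ (0.0842, -0.9608, 0.2641)


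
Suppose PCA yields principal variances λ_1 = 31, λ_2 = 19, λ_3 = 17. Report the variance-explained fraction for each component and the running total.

Step 1 — total variance = trace(Sigma) = Σ λ_i = 31 + 19 + 17 = 67.

Step 2 — fraction explained by component i = λ_i / Σ λ:
  PC1: 31/67 = 0.4627
  PC2: 19/67 = 0.2836
  PC3: 17/67 = 0.2537

Step 3 — cumulative fraction after k components = (λ_1 + ... + λ_k) / Σ λ:
  k = 1: 31/67 = 0.4627
  k = 2: (31 + 19)/67 = 50/67 = 0.7463
  k = 3: (31 + 19 + 17)/67 = 67/67 = 1

Summary (fraction, with percent):

explained: PC1 0.4627 (46.27%), PC2 0.2836 (28.36%), PC3 0.2537 (25.37%);  cumulative: 0.4627, 0.7463, 1


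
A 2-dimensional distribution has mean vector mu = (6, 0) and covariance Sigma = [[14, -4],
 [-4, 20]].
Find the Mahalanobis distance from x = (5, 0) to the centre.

Step 1 — centre the observation: (x - mu) = (-1, 0).

Step 2 — invert Sigma. det(Sigma) = 14·20 - (-4)² = 264.
  Sigma^{-1} = (1/det) · [[d, -b], [-b, a]] = [[0.0758, 0.0152],
 [0.0152, 0.053]].

Step 3 — form the quadratic (x - mu)^T · Sigma^{-1} · (x - mu):
  Sigma^{-1} · (x - mu) = (-0.0758, -0.0152).
  (x - mu)^T · [Sigma^{-1} · (x - mu)] = (-1)·(-0.0758) + (0)·(-0.0152) = 0.0758.

Step 4 — take square root: d = √(0.0758) ≈ 0.2752.

d(x, mu) = √(0.0758) ≈ 0.2752


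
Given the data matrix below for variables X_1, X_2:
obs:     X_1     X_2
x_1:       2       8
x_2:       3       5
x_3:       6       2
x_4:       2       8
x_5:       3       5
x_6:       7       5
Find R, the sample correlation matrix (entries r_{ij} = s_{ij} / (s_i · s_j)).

Step 1 — column means:
  mean(X_1) = (2 + 3 + 6 + 2 + 3 + 7) / 6 = 23/6 = 3.8333
  mean(X_2) = (8 + 5 + 2 + 8 + 5 + 5) / 6 = 33/6 = 5.5

Step 2 — sample variances and covariances s[i,j] = (1/(n-1)) · Σ_k (x_{k,i} - mean_i) · (x_{k,j} - mean_j), with n-1 = 5:
  s[X_1,X_1] = ((-1.8333)·(-1.8333) + (-0.8333)·(-0.8333) + (2.1667)·(2.1667) + (-1.8333)·(-1.8333) + (-0.8333)·(-0.8333) + (3.1667)·(3.1667)) / 5 = 22.8333/5 = 4.5667
  s[X_1,X_2] = ((-1.8333)·(2.5) + (-0.8333)·(-0.5) + (2.1667)·(-3.5) + (-1.8333)·(2.5) + (-0.8333)·(-0.5) + (3.1667)·(-0.5)) / 5 = -17.5/5 = -3.5
  s[X_2,X_2] = ((2.5)·(2.5) + (-0.5)·(-0.5) + (-3.5)·(-3.5) + (2.5)·(2.5) + (-0.5)·(-0.5) + (-0.5)·(-0.5)) / 5 = 25.5/5 = 5.1
  Sample standard deviations s_i = √(s[i,i]):
  s(X_1) = √(4.5667) = 2.137
  s(X_2) = √(5.1) = 2.2583

Step 3 — r_{ij} = s_{ij} / (s_i · s_j):
  r[X_1,X_1] = 1 (diagonal).
  r[X_1,X_2] = -3.5 / (2.137 · 2.2583) = -3.5 / 4.826 = -0.7252
  r[X_2,X_2] = 1 (diagonal).

R is symmetric with unit diagonal. Assembling:

R = [[1, -0.7252],
 [-0.7252, 1]]


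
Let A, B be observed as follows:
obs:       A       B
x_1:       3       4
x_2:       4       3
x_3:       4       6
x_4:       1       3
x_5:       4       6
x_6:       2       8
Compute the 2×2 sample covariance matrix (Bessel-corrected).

Step 1 — column means:
  mean(A) = (3 + 4 + 4 + 1 + 4 + 2) / 6 = 18/6 = 3
  mean(B) = (4 + 3 + 6 + 3 + 6 + 8) / 6 = 30/6 = 5

Step 2 — sample covariance S[i,j] = (1/(n-1)) · Σ_k (x_{k,i} - mean_i) · (x_{k,j} - mean_j), with n-1 = 5.
  S[A,A] = ((0)·(0) + (1)·(1) + (1)·(1) + (-2)·(-2) + (1)·(1) + (-1)·(-1)) / 5 = 8/5 = 1.6
  S[A,B] = ((0)·(-1) + (1)·(-2) + (1)·(1) + (-2)·(-2) + (1)·(1) + (-1)·(3)) / 5 = 1/5 = 0.2
  S[B,B] = ((-1)·(-1) + (-2)·(-2) + (1)·(1) + (-2)·(-2) + (1)·(1) + (3)·(3)) / 5 = 20/5 = 4

S is symmetric (S[j,i] = S[i,j]). Assembling:

S = [[1.6, 0.2],
 [0.2, 4]]


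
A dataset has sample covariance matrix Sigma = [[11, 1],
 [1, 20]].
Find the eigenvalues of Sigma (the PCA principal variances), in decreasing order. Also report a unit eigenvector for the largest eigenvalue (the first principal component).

Step 1 — characteristic polynomial of 2×2 Sigma:
  det(Sigma - λI) = λ² - trace · λ + det = 0.
  trace = 11 + 20 = 31, det = 11·20 - (1)² = 219.
Step 2 — discriminant:
  Δ = trace² - 4·det = 961 - 876 = 85.
Step 3 — eigenvalues:
  λ = (trace ± √Δ)/2 = (31 ± 9.2195)/2,
  λ_1 = 20.1098,  λ_2 = 10.8902.

Step 4 — unit eigenvector for λ_1: solve (Sigma - λ_1 I)v = 0. First row:
  (11 - 20.1098)·v_x + (1)·v_y = 0, i.e. (-9.1098)·v_x + (1)·v_y = 0,
  so v ∝ (b, λ_1 - a) = (1, 9.1098) = u.
  ||u|| = √((1)² + (9.1098)²) = √(83.988) ≈ 9.1645,
  v_1 = u/||u|| ≈ (0.1091, 0.994) (||v_1|| = 1).

λ_1 = 20.1098,  λ_2 = 10.8902;  v_1 ≈ (0.1091, 0.994)


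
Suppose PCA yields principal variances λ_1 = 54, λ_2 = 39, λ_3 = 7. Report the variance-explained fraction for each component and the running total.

Step 1 — total variance = trace(Sigma) = Σ λ_i = 54 + 39 + 7 = 100.

Step 2 — fraction explained by component i = λ_i / Σ λ:
  PC1: 54/100 = 0.54
  PC2: 39/100 = 0.39
  PC3: 7/100 = 0.07

Step 3 — cumulative fraction after k components = (λ_1 + ... + λ_k) / Σ λ:
  k = 1: 54/100 = 0.54
  k = 2: (54 + 39)/100 = 93/100 = 0.93
  k = 3: (54 + 39 + 7)/100 = 100/100 = 1

Summary (fraction, with percent):

explained: PC1 0.54 (54%), PC2 0.39 (39%), PC3 0.07 (7%);  cumulative: 0.54, 0.93, 1


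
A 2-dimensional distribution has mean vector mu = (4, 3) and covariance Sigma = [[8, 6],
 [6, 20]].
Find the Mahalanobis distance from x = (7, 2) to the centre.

Step 1 — centre the observation: (x - mu) = (3, -1).

Step 2 — invert Sigma. det(Sigma) = 8·20 - (6)² = 124.
  Sigma^{-1} = (1/det) · [[d, -b], [-b, a]] = [[0.1613, -0.0484],
 [-0.0484, 0.0645]].

Step 3 — form the quadratic (x - mu)^T · Sigma^{-1} · (x - mu):
  Sigma^{-1} · (x - mu) = (0.5323, -0.2097).
  (x - mu)^T · [Sigma^{-1} · (x - mu)] = (3)·(0.5323) + (-1)·(-0.2097) = 1.8065.

Step 4 — take square root: d = √(1.8065) ≈ 1.344.

d(x, mu) = √(1.8065) ≈ 1.344


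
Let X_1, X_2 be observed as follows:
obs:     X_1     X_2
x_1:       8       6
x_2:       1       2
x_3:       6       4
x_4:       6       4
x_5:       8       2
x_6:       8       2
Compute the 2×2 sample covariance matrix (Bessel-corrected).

Step 1 — column means:
  mean(X_1) = (8 + 1 + 6 + 6 + 8 + 8) / 6 = 37/6 = 6.1667
  mean(X_2) = (6 + 2 + 4 + 4 + 2 + 2) / 6 = 20/6 = 3.3333

Step 2 — sample covariance S[i,j] = (1/(n-1)) · Σ_k (x_{k,i} - mean_i) · (x_{k,j} - mean_j), with n-1 = 5.
  S[X_1,X_1] = ((1.8333)·(1.8333) + (-5.1667)·(-5.1667) + (-0.1667)·(-0.1667) + (-0.1667)·(-0.1667) + (1.8333)·(1.8333) + (1.8333)·(1.8333)) / 5 = 36.8333/5 = 7.3667
  S[X_1,X_2] = ((1.8333)·(2.6667) + (-5.1667)·(-1.3333) + (-0.1667)·(0.6667) + (-0.1667)·(0.6667) + (1.8333)·(-1.3333) + (1.8333)·(-1.3333)) / 5 = 6.6667/5 = 1.3333
  S[X_2,X_2] = ((2.6667)·(2.6667) + (-1.3333)·(-1.3333) + (0.6667)·(0.6667) + (0.6667)·(0.6667) + (-1.3333)·(-1.3333) + (-1.3333)·(-1.3333)) / 5 = 13.3333/5 = 2.6667

S is symmetric (S[j,i] = S[i,j]). Assembling:

S = [[7.3667, 1.3333],
 [1.3333, 2.6667]]


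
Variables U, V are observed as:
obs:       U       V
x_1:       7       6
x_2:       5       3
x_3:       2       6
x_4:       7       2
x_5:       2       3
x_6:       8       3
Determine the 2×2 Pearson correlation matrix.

Step 1 — column means:
  mean(U) = (7 + 5 + 2 + 7 + 2 + 8) / 6 = 31/6 = 5.1667
  mean(V) = (6 + 3 + 6 + 2 + 3 + 3) / 6 = 23/6 = 3.8333

Step 2 — sample variances and covariances s[i,j] = (1/(n-1)) · Σ_k (x_{k,i} - mean_i) · (x_{k,j} - mean_j), with n-1 = 5:
  s[U,U] = ((1.8333)·(1.8333) + (-0.1667)·(-0.1667) + (-3.1667)·(-3.1667) + (1.8333)·(1.8333) + (-3.1667)·(-3.1667) + (2.8333)·(2.8333)) / 5 = 34.8333/5 = 6.9667
  s[U,V] = ((1.8333)·(2.1667) + (-0.1667)·(-0.8333) + (-3.1667)·(2.1667) + (1.8333)·(-1.8333) + (-3.1667)·(-0.8333) + (2.8333)·(-0.8333)) / 5 = -5.8333/5 = -1.1667
  s[V,V] = ((2.1667)·(2.1667) + (-0.8333)·(-0.8333) + (2.1667)·(2.1667) + (-1.8333)·(-1.8333) + (-0.8333)·(-0.8333) + (-0.8333)·(-0.8333)) / 5 = 14.8333/5 = 2.9667
  Sample standard deviations s_i = √(s[i,i]):
  s(U) = √(6.9667) = 2.6394
  s(V) = √(2.9667) = 1.7224

Step 3 — r_{ij} = s_{ij} / (s_i · s_j):
  r[U,U] = 1 (diagonal).
  r[U,V] = -1.1667 / (2.6394 · 1.7224) = -1.1667 / 4.5462 = -0.2566
  r[V,V] = 1 (diagonal).

R is symmetric with unit diagonal. Assembling:

R = [[1, -0.2566],
 [-0.2566, 1]]


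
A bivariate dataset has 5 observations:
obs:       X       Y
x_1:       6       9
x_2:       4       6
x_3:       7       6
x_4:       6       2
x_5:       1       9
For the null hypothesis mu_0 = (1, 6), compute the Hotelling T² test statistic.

Step 1 — sample mean vector:
  mean(X) = (6 + 4 + 7 + 6 + 1) / 5 = 24/5 = 4.8
  mean(Y) = (9 + 6 + 6 + 2 + 9) / 5 = 32/5 = 6.4
  x̄ = (4.8, 6.4),  deviation x̄ - mu_0 = (4.8, 6.4) - (1, 6) = (3.8, 0.4).

Step 2 — sample covariance matrix, S[i,j] = (1/(n-1)) · Σ_k (x_{k,i} - mean_i) · (x_{k,j} - mean_j), divisor n-1 = 4:
  S[X,X] = ((1.2)·(1.2) + (-0.8)·(-0.8) + (2.2)·(2.2) + (1.2)·(1.2) + (-3.8)·(-3.8)) / 4 = 22.8/4 = 5.7
  S[X,Y] = ((1.2)·(2.6) + (-0.8)·(-0.4) + (2.2)·(-0.4) + (1.2)·(-4.4) + (-3.8)·(2.6)) / 4 = -12.6/4 = -3.15
  S[Y,Y] = ((2.6)·(2.6) + (-0.4)·(-0.4) + (-0.4)·(-0.4) + (-4.4)·(-4.4) + (2.6)·(2.6)) / 4 = 33.2/4 = 8.3
  S = [[5.7, -3.15],
 [-3.15, 8.3]].

Step 3 — invert S. det(S) = 5.7·8.3 - (-3.15)² = 37.3875.
  S^{-1} = (1/det) · [[d, -b], [-b, a]] = [[0.222, 0.0843],
 [0.0843, 0.1525]].

Step 4 — quadratic form (x̄ - mu_0)^T · S^{-1} · (x̄ - mu_0):
  S^{-1} · (x̄ - mu_0) = (0.8773, 0.3811),
  (x̄ - mu_0)^T · [...] = (3.8)·(0.8773) + (0.4)·(0.3811) = 3.4862.

Step 5 — scale by n: T² = 5 · 3.4862 = 17.431.

T² ≈ 17.431


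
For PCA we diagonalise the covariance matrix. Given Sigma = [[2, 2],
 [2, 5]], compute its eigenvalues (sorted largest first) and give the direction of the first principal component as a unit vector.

Step 1 — characteristic polynomial of 2×2 Sigma:
  det(Sigma - λI) = λ² - trace · λ + det = 0.
  trace = 2 + 5 = 7, det = 2·5 - (2)² = 6.
Step 2 — discriminant:
  Δ = trace² - 4·det = 49 - 24 = 25.
Step 3 — eigenvalues:
  λ = (trace ± √Δ)/2 = (7 ± 5)/2,
  λ_1 = 6,  λ_2 = 1.

Step 4 — unit eigenvector for λ_1: solve (Sigma - λ_1 I)v = 0. First row:
  (2 - 6)·v_x + (2)·v_y = 0, i.e. (-4)·v_x + (2)·v_y = 0,
  so v ∝ (b, λ_1 - a) = (2, 4) = u.
  ||u|| = √((2)² + (4)²) = √(20) ≈ 4.4721,
  v_1 = u/||u|| ≈ (0.4472, 0.8944) (||v_1|| = 1).

λ_1 = 6,  λ_2 = 1;  v_1 ≈ (0.4472, 0.8944)


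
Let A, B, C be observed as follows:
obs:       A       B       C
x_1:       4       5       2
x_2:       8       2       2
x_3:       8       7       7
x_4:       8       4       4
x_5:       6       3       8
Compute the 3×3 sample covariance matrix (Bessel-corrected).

Step 1 — column means:
  mean(A) = (4 + 8 + 8 + 8 + 6) / 5 = 34/5 = 6.8
  mean(B) = (5 + 2 + 7 + 4 + 3) / 5 = 21/5 = 4.2
  mean(C) = (2 + 2 + 7 + 4 + 8) / 5 = 23/5 = 4.6

Step 2 — sample covariance S[i,j] = (1/(n-1)) · Σ_k (x_{k,i} - mean_i) · (x_{k,j} - mean_j), with n-1 = 4.
  S[A,A] = ((-2.8)·(-2.8) + (1.2)·(1.2) + (1.2)·(1.2) + (1.2)·(1.2) + (-0.8)·(-0.8)) / 4 = 12.8/4 = 3.2
  S[A,B] = ((-2.8)·(0.8) + (1.2)·(-2.2) + (1.2)·(2.8) + (1.2)·(-0.2) + (-0.8)·(-1.2)) / 4 = -0.8/4 = -0.2
  S[A,C] = ((-2.8)·(-2.6) + (1.2)·(-2.6) + (1.2)·(2.4) + (1.2)·(-0.6) + (-0.8)·(3.4)) / 4 = 3.6/4 = 0.9
  S[B,B] = ((0.8)·(0.8) + (-2.2)·(-2.2) + (2.8)·(2.8) + (-0.2)·(-0.2) + (-1.2)·(-1.2)) / 4 = 14.8/4 = 3.7
  S[B,C] = ((0.8)·(-2.6) + (-2.2)·(-2.6) + (2.8)·(2.4) + (-0.2)·(-0.6) + (-1.2)·(3.4)) / 4 = 6.4/4 = 1.6
  S[C,C] = ((-2.6)·(-2.6) + (-2.6)·(-2.6) + (2.4)·(2.4) + (-0.6)·(-0.6) + (3.4)·(3.4)) / 4 = 31.2/4 = 7.8

S is symmetric (S[j,i] = S[i,j]). Assembling:

S = [[3.2, -0.2, 0.9],
 [-0.2, 3.7, 1.6],
 [0.9, 1.6, 7.8]]


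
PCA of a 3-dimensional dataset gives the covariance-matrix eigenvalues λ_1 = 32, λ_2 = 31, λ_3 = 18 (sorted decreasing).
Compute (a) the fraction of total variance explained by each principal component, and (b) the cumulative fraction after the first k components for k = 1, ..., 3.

Step 1 — total variance = trace(Sigma) = Σ λ_i = 32 + 31 + 18 = 81.

Step 2 — fraction explained by component i = λ_i / Σ λ:
  PC1: 32/81 = 0.3951
  PC2: 31/81 = 0.3827
  PC3: 18/81 = 0.2222

Step 3 — cumulative fraction after k components = (λ_1 + ... + λ_k) / Σ λ:
  k = 1: 32/81 = 0.3951
  k = 2: (32 + 31)/81 = 63/81 = 0.7778
  k = 3: (32 + 31 + 18)/81 = 81/81 = 1

Summary (fraction, with percent):

explained: PC1 0.3951 (39.51%), PC2 0.3827 (38.27%), PC3 0.2222 (22.22%);  cumulative: 0.3951, 0.7778, 1
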